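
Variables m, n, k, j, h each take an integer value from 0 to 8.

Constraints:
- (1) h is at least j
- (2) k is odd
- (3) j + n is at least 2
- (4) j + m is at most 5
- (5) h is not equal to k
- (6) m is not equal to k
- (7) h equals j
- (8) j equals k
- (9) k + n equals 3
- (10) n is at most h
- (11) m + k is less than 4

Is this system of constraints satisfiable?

From constraints 7 and 8, h = j = k, so h = k. But constraint 5 says h ≠ k. Contradiction.

Unsatisfiable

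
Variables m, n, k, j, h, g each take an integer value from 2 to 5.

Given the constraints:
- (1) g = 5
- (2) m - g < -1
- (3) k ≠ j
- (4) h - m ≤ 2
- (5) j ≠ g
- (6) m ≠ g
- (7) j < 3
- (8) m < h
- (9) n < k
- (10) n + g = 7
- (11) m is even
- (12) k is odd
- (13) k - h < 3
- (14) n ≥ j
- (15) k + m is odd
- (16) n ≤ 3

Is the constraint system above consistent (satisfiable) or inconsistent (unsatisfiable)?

One satisfying assignment is m = 2, n = 2, k = 5, j = 2, h = 3, g = 5.
For the less obvious constraints — constraint 2: m - g = -3; constraint 4: h - m = 1 — and the others hold by inspection.

Satisfiable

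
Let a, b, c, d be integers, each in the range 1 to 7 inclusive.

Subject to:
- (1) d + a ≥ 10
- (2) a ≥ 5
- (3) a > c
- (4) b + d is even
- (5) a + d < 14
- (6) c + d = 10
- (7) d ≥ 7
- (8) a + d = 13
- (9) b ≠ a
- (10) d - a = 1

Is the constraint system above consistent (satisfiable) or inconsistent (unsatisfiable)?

Satisfiable

Try a = 6, b = 3, c = 3, d = 7.
Check constraint 1: d + a = 13; constraint 5: a + d = 13; constraint 6: c + d = 10. The remaining constraints are straightforward to verify.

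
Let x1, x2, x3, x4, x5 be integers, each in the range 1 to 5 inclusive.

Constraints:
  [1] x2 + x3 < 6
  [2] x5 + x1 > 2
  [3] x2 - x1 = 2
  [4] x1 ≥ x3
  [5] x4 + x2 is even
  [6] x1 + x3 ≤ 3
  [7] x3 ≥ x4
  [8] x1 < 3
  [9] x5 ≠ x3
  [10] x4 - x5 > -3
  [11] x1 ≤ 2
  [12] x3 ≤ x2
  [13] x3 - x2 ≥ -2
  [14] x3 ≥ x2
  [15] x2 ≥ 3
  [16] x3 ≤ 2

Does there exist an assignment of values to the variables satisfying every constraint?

Unsatisfiable

From constraints 14 and 15: x3 ≥ x2 and x2 ≥ 3, so x3 ≥ 3. From constraints 4 and 11: x3 ≤ x1 and x1 ≤ 2, so x3 ≤ 2. But 2 < 3, so no value of x3 works.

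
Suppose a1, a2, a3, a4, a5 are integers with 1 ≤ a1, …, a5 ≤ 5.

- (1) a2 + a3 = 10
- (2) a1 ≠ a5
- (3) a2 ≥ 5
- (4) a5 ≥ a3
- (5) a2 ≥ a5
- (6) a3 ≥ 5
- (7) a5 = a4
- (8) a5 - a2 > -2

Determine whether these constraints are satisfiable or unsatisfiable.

Satisfiable

The assignment a1 = 2, a2 = 5, a3 = 5, a4 = 5, a5 = 5 works:
  constraint 1 holds since a2 + a3 = 10.
  constraint 4 holds since a5 = 5, a3 = 5.
  constraint 8 holds since a5 - a2 = 0.
The rest check out directly.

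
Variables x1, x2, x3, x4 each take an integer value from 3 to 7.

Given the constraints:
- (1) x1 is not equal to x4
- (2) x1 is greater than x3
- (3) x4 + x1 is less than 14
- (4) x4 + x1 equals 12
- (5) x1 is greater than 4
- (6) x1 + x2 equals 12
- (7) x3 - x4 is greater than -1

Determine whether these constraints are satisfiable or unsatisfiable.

The assignment x1 = 7, x2 = 5, x3 = 6, x4 = 5 works:
  constraint 3 holds since x4 + x1 = 12.
  constraint 4 holds since x4 + x1 = 12.
The rest check out directly.

Satisfiable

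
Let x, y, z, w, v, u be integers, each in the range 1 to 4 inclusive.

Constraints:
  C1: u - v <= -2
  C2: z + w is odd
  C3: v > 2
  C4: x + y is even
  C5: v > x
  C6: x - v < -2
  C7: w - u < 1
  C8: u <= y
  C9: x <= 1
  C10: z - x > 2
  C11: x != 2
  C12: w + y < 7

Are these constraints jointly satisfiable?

Satisfiable

The assignment x = 1, y = 3, z = 4, w = 1, v = 4, u = 1 works:
  constraint 1 holds since u - v = -3.
  constraint 6 holds since x - v = -3.
  constraint 7 holds since w - u = 0.
The rest check out directly.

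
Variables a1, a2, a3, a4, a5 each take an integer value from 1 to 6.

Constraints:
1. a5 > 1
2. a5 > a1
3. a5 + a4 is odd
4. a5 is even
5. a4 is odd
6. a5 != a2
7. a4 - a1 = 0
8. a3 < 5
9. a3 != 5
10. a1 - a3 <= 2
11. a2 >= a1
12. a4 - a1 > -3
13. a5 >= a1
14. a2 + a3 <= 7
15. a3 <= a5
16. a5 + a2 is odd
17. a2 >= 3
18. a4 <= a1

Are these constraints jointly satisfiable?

Satisfiable

Setting (a1, a2, a3, a4, a5) = (3, 3, 3, 3, 4) satisfies everything: constraint 7: a4 - a1 = 0; constraint 10: a1 - a3 = 0; constraint 12: a4 - a1 = 0, and the others follow.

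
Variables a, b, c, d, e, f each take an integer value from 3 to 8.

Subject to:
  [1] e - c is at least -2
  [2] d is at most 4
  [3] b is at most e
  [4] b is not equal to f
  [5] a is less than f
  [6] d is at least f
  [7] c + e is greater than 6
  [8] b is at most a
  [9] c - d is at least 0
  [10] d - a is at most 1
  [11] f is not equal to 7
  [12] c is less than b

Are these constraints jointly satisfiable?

Unsatisfiable

Constraints 5, 6, 8, 9, and 12 give a < f, f ≤ d, d ≤ c, c < b, b ≤ a. Chaining: a < f ≤ d ≤ c < b ≤ a, which forces a < a — impossible.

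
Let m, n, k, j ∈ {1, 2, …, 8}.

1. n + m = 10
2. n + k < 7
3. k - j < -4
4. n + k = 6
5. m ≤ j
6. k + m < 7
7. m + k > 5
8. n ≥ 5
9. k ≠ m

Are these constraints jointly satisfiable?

Satisfiable

Setting (m, n, k, j) = (5, 5, 1, 8) satisfies everything: constraint 1: n + m = 10; constraint 2: n + k = 6; constraint 3: k - j = -7, and the others follow.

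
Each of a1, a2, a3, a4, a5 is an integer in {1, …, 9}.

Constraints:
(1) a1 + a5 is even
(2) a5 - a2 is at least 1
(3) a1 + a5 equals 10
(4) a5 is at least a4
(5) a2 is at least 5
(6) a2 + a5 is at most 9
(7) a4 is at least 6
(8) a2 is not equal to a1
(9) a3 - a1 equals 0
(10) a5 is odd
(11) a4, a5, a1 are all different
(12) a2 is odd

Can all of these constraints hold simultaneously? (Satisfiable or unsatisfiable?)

Unsatisfiable

From constraint 5: a2 ≥ 5. From constraints 4 and 7: a5 ≥ a4 ≥ 6. Hence a2 + a5 ≥ 11. But constraint 6 requires a2 + a5 ≤ 9, and 9 < 11. Contradiction.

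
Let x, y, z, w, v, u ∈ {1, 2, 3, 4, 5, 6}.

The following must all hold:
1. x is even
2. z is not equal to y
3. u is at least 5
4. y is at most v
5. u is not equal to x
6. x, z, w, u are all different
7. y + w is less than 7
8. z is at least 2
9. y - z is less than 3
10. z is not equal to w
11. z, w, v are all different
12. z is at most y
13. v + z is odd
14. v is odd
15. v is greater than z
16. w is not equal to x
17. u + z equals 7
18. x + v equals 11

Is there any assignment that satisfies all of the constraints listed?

Take x = 6, y = 3, z = 2, w = 1, v = 5, u = 5. Then constraint 7: y + w = 4; constraint 9: y - z = 1, and every other listed constraint is also met.

Satisfiable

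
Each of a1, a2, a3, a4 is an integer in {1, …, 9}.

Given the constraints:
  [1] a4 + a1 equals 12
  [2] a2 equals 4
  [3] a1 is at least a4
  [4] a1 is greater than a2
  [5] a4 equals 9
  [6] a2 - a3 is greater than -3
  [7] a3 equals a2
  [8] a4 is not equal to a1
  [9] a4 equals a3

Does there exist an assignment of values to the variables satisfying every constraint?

Constraint 5 fixes a4 = 9 and constraint 2 fixes a2 = 4. Constraints 7 and 9 give a4 = a3 = a2, so a4 = a2. But 9 ≠ 4 — contradiction.

Unsatisfiable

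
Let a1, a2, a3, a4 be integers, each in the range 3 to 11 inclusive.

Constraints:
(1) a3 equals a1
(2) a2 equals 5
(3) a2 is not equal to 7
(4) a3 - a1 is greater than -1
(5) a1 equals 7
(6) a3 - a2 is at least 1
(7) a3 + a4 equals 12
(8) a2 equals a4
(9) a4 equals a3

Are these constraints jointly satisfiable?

Constraint 2 fixes a2 = 5 and constraint 5 fixes a1 = 7. Constraints 1, 8, and 9 give a2 = a4 = a3 = a1, so a2 = a1. But 5 ≠ 7 — contradiction.

Unsatisfiable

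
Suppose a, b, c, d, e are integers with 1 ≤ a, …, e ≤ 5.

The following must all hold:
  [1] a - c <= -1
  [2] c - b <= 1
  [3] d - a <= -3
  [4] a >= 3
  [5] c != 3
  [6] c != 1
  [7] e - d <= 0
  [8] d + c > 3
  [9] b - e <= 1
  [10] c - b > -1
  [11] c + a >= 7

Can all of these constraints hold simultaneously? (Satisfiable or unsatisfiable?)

Unsatisfiable

Constraints 1, 2, 3, 7, and 9 give c − a ≥ 1, a − d ≥ 3, d − e ≥ 0, e − b ≥ -1, b − c ≥ -1.
Adding all 5 inequalities: the left sides telescope to 0, and the right sides sum to 1 + 3 + 0 + (-1) + (-1) = 2. So 0 ≥ 2, which is false.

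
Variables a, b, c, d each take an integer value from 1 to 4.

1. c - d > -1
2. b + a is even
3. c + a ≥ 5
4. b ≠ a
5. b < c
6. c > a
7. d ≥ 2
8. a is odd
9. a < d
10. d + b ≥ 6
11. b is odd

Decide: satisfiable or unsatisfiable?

Try a = 1, b = 3, c = 4, d = 3.
Check constraint 1: c - d = 1; constraint 3: c + a = 5. The remaining constraints are straightforward to verify.

Satisfiable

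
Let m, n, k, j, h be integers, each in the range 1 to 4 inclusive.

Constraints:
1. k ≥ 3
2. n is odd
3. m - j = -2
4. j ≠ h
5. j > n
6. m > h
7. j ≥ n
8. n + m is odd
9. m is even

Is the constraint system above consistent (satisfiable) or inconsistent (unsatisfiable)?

Take m = 2, n = 1, k = 3, j = 4, h = 1. Then constraint 2: n = 1 is odd; constraint 3: m - j = -2, and every other listed constraint is also met.

Satisfiable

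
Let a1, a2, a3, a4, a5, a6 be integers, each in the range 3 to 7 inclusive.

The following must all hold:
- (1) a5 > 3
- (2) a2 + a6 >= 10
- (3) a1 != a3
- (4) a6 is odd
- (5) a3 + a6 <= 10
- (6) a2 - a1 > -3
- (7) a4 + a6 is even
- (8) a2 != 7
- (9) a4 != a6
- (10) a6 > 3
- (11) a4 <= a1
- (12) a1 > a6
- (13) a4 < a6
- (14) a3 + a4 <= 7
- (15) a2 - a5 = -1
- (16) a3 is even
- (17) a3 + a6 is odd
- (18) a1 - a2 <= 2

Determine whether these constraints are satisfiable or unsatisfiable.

Setting (a1, a2, a3, a4, a5, a6) = (6, 5, 4, 3, 6, 5) satisfies everything: constraint 2: a2 + a6 = 10; constraint 5: a3 + a6 = 9, and the others follow.

Satisfiable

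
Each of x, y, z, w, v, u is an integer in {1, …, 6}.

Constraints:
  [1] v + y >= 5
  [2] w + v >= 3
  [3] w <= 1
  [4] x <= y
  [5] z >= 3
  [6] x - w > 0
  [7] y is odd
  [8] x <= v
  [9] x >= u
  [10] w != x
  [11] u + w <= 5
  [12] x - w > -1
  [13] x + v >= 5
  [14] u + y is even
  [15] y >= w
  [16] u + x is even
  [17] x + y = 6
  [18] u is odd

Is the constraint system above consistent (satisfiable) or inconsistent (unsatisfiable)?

Satisfiable

The assignment x = 3, y = 3, z = 5, w = 1, v = 4, u = 3 works:
  constraint 1 holds since v + y = 7.
  constraint 2 holds since w + v = 5.
The rest check out directly.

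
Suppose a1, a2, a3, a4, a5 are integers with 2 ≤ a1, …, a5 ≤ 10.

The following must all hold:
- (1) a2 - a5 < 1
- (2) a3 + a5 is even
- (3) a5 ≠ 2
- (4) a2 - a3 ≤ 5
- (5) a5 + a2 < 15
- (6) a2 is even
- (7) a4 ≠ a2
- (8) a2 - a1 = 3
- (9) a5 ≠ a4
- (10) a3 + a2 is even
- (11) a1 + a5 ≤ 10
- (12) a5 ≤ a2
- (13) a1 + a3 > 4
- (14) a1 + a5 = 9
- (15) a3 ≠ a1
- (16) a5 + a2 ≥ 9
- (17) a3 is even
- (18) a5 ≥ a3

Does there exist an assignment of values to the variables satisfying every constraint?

Satisfiable

One satisfying assignment is a1 = 3, a2 = 6, a3 = 2, a4 = 2, a5 = 6.
For the less obvious constraints — constraint 1: a2 - a5 = 0; constraint 4: a2 - a3 = 4 — and the others hold by inspection.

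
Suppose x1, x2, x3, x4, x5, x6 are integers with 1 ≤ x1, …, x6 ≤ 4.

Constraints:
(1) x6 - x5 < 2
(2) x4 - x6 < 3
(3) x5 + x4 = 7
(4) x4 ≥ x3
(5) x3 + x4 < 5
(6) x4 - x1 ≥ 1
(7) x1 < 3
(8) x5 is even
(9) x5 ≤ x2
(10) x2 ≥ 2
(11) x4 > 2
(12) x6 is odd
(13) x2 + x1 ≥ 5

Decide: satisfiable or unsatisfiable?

Satisfiable

Try x1 = 2, x2 = 4, x3 = 1, x4 = 3, x5 = 4, x6 = 3.
Check constraint 1: x6 - x5 = -1; constraint 2: x4 - x6 = 0. The remaining constraints are straightforward to verify.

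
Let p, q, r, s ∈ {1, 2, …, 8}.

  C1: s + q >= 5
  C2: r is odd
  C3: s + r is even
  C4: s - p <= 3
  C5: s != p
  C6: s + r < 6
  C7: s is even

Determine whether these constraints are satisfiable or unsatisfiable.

Constraint 7 makes s even and constraint 2 makes r odd, so s + r must be odd. Constraint 3 says s + r is even — contradiction.

Unsatisfiable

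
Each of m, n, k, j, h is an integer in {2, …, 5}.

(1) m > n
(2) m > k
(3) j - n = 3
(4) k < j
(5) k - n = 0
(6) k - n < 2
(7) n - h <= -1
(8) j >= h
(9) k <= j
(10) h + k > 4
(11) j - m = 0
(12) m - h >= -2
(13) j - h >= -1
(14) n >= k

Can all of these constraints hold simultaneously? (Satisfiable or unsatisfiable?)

Satisfiable

One satisfying assignment is m = 5, n = 2, k = 2, j = 5, h = 5.
For the less obvious constraints — constraint 3: j - n = 3; constraint 5: k - n = 0 — and the others hold by inspection.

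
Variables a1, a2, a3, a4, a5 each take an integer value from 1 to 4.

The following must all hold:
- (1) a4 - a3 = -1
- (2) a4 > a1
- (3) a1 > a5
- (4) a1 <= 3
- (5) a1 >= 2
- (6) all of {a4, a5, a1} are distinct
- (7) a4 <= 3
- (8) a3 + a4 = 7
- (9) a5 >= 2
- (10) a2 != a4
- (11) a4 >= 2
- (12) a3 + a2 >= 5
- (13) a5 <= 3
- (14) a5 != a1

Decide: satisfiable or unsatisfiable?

Unsatisfiable

Constraints 4, 5, 7, 9, 11, and 13 confine each of a4, a5, a1 to the 2 values {2, 3}.
Constraint 6 requires all 3 of them to be distinct, but only 2 values are available — impossible by the pigeonhole principle.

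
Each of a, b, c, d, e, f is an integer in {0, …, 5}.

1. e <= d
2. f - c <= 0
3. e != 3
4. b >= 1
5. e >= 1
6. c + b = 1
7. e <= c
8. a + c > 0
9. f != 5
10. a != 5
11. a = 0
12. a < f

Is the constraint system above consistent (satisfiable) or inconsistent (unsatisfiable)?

From constraints 5 and 7: c ≥ e ≥ 1. From constraint 4: b ≥ 1. Hence c + b ≥ 2. But constraint 6 requires c + b = 1, and 1 < 2. Contradiction.

Unsatisfiable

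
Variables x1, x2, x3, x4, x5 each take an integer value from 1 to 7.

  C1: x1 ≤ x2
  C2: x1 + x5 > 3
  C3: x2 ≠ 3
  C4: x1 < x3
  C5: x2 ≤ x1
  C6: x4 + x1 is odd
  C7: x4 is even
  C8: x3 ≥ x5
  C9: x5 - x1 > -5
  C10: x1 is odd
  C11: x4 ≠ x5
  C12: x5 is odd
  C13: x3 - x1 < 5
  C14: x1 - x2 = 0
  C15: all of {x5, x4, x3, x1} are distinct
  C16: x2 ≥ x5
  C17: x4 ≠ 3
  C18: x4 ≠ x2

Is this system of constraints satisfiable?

Try x1 = 5, x2 = 5, x3 = 7, x4 = 6, x5 = 1.
Check constraint 2: x1 + x5 = 6; constraint 9: x5 - x1 = -4; constraint 13: x3 - x1 = 2. The remaining constraints are straightforward to verify.

Satisfiable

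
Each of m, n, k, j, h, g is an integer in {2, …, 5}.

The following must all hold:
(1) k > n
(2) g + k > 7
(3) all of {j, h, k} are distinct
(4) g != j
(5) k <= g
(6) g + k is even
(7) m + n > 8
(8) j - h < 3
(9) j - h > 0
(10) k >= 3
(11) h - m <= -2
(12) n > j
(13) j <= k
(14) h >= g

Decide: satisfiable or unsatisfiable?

Constraints 1, 5, 9, 12, and 14 give h < j, j < n, n < k, k ≤ g, g ≤ h. Chaining: h < j < n < k ≤ g ≤ h, which forces h < h — impossible.

Unsatisfiable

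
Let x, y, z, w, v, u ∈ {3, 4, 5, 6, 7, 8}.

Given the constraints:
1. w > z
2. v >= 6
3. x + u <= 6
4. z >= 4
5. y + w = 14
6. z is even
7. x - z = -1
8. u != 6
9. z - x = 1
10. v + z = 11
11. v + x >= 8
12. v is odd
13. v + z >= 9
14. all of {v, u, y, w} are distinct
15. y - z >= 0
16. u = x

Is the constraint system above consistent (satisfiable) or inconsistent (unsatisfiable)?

Satisfiable

Setting (x, y, z, w, v, u) = (3, 6, 4, 8, 7, 3) satisfies everything: constraint 3: x + u = 6; constraint 5: y + w = 14; constraint 7: x - z = -1, and the others follow.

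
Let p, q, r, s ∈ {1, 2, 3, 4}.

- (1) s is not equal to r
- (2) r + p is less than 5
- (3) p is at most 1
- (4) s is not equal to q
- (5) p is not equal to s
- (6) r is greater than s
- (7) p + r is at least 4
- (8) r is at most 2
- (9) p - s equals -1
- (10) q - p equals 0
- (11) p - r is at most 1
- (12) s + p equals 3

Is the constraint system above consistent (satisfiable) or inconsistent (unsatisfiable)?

Unsatisfiable

From constraint 3: p ≤ 1. From constraint 8: r ≤ 2. Hence p + r ≤ 3. But constraint 7 requires p + r ≥ 4, and 4 > 3. Contradiction.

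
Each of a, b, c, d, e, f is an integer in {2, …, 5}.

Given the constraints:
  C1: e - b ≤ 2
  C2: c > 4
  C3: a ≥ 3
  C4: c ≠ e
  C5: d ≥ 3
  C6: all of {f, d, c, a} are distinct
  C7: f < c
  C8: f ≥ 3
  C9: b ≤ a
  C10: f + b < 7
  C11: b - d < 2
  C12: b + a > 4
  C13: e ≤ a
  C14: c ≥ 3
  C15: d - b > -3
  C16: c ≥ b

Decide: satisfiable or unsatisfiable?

Constraints 3, 5, 8, and 14 confine each of f, d, c, a to the 3 values {3, …, 5} (the domain already gives each ≤ 5).
Constraint 6 requires all 4 of them to be distinct, but only 3 values are available — impossible by the pigeonhole principle.

Unsatisfiable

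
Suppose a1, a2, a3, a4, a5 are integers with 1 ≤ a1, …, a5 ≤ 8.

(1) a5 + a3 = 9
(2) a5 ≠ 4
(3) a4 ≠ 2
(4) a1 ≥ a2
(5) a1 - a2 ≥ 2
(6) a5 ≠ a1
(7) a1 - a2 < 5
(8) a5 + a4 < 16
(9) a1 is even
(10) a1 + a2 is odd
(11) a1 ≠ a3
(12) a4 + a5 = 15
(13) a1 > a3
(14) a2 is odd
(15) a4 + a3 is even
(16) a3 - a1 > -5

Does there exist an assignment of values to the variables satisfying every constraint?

Satisfiable

Setting (a1, a2, a3, a4, a5) = (6, 3, 2, 8, 7) satisfies everything: constraint 1: a5 + a3 = 9; constraint 5: a1 - a2 = 3, and the others follow.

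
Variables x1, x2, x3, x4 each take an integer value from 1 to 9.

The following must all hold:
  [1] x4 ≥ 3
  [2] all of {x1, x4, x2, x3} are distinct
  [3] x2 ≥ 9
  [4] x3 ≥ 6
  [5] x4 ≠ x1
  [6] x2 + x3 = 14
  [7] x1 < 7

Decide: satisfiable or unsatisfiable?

From constraint 3: x2 ≥ 9. From constraint 4: x3 ≥ 6. Hence x2 + x3 ≥ 15. But constraint 6 requires x2 + x3 = 14, and 14 < 15. Contradiction.

Unsatisfiable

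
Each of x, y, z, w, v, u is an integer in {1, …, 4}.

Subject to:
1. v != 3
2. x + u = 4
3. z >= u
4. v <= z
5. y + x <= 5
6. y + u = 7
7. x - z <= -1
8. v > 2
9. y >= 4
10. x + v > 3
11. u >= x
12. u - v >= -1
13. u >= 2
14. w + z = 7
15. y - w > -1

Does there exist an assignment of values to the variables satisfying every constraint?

Try x = 1, y = 4, z = 4, w = 3, v = 4, u = 3.
Check constraint 2: x + u = 4; constraint 5: y + x = 5; constraint 6: y + u = 7. The remaining constraints are straightforward to verify.

Satisfiable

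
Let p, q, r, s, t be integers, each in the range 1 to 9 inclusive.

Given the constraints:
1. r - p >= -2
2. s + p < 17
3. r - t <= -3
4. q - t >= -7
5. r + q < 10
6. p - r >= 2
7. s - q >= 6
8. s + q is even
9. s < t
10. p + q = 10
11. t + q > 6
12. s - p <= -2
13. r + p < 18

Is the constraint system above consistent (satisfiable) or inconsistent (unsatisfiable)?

Unsatisfiable

Constraints 1, 3, 4, 7, and 12 give s − q ≥ 6, q − t ≥ -7, t − r ≥ 3, r − p ≥ -2, p − s ≥ 2.
Adding all 5 inequalities: the left sides telescope to 0, and the right sides sum to 6 + (-7) + 3 + (-2) + 2 = 2. So 0 ≥ 2, which is false.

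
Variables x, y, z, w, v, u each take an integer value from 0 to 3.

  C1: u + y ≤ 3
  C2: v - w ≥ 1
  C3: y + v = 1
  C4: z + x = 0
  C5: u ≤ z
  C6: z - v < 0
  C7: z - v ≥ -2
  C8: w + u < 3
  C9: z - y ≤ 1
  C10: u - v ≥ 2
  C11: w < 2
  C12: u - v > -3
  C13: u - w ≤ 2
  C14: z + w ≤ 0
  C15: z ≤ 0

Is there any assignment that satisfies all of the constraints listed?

Unsatisfiable

Constraints 2, 10, and 13 give w − u ≥ -2, u − v ≥ 2, v − w ≥ 1.
Adding all 3 inequalities: the left sides telescope to 0, and the right sides sum to (-2) + 2 + 1 = 1. So 0 ≥ 1, which is false.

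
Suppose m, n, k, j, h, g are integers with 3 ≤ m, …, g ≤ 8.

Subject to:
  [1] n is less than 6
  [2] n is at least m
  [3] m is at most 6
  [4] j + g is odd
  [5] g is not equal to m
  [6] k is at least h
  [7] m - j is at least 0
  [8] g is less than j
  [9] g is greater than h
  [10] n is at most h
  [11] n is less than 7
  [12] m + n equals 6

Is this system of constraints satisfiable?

Unsatisfiable

Constraints 2, 7, 8, 9, and 10 give n ≤ h, h < g, g < j, j ≤ m, m ≤ n. Chaining: n ≤ h < g < j ≤ m ≤ n, which forces n < n — impossible.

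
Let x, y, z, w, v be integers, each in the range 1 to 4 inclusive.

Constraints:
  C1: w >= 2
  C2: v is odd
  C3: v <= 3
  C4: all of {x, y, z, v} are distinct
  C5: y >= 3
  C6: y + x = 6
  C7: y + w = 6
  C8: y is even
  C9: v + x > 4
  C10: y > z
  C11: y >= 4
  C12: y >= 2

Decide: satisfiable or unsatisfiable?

One satisfying assignment is x = 2, y = 4, z = 1, w = 2, v = 3.
For the less obvious constraints — constraint 6: y + x = 6; constraint 7: y + w = 6; constraint 9: v + x = 5 — and the others hold by inspection.

Satisfiable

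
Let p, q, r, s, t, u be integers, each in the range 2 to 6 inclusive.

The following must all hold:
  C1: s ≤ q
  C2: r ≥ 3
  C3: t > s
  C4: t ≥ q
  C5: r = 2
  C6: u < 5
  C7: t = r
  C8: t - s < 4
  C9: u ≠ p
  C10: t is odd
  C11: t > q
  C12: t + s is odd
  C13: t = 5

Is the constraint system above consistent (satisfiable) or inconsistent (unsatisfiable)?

Unsatisfiable

Constraint 13 fixes t = 5 and constraint 5 fixes r = 2, but constraint 7 requires t = r. Since 5 ≠ 2, contradiction.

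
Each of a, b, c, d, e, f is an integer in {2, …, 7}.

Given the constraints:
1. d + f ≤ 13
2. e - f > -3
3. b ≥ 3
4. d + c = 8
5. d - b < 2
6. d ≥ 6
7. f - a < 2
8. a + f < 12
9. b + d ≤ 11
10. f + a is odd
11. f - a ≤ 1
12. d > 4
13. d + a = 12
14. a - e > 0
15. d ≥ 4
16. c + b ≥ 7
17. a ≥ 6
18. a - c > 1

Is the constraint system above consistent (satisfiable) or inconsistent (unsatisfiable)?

Satisfiable

The assignment a = 6, b = 5, c = 2, d = 6, e = 4, f = 5 works:
  constraint 1 holds since d + f = 11.
  constraint 2 holds since e - f = -1.
  constraint 4 holds since d + c = 8.
The rest check out directly.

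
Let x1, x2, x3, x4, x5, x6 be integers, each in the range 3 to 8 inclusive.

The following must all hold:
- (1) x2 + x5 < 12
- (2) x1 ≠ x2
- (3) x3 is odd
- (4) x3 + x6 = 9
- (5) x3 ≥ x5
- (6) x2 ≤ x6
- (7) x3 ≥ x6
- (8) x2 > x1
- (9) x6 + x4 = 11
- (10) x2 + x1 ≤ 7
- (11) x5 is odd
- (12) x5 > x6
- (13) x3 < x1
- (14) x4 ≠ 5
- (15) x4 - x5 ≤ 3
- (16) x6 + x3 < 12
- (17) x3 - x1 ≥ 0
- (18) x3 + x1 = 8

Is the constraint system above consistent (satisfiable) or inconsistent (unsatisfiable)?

Constraints 5, 6, 8, 12, and 13 give x6 < x5, x5 ≤ x3, x3 < x1, x1 < x2, x2 ≤ x6. Chaining: x6 < x5 ≤ x3 < x1 < x2 ≤ x6, which forces x6 < x6 — impossible.

Unsatisfiable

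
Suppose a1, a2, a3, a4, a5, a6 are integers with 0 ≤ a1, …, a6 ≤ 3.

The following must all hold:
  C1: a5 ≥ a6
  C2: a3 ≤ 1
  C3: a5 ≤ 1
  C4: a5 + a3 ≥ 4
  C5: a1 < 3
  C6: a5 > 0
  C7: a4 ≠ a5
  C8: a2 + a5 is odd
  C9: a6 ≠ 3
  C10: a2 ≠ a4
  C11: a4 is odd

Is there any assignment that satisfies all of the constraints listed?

Unsatisfiable

From constraint 3: a5 ≤ 1. From constraint 2: a3 ≤ 1. Hence a5 + a3 ≤ 2. But constraint 4 requires a5 + a3 ≥ 4, and 4 > 2. Contradiction.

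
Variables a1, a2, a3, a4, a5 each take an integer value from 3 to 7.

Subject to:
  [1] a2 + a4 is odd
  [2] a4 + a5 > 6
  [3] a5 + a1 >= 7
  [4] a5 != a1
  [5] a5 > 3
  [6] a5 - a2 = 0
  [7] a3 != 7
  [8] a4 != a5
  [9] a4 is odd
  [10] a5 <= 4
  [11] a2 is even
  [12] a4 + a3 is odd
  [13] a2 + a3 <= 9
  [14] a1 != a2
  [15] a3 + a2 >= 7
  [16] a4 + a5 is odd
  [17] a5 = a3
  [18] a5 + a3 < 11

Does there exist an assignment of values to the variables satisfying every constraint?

Satisfiable

One satisfying assignment is a1 = 3, a2 = 4, a3 = 4, a4 = 3, a5 = 4.
For the less obvious constraints — constraint 2: a4 + a5 = 7; constraint 3: a5 + a1 = 7; constraint 6: a5 - a2 = 0 — and the others hold by inspection.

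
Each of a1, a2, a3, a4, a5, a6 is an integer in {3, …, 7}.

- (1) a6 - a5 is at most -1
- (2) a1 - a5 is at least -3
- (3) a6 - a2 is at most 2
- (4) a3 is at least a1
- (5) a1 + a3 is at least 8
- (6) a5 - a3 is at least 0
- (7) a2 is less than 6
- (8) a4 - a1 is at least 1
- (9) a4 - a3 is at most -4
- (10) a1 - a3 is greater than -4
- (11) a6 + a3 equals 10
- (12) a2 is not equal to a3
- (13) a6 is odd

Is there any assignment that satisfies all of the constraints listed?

Unsatisfiable

Constraints 2, 6, 8, and 9 give a4 − a1 ≥ 1, a1 − a5 ≥ -3, a5 − a3 ≥ 0, a3 − a4 ≥ 4.
Adding all 4 inequalities: the left sides telescope to 0, and the right sides sum to 1 + (-3) + 0 + 4 = 2. So 0 ≥ 2, which is false.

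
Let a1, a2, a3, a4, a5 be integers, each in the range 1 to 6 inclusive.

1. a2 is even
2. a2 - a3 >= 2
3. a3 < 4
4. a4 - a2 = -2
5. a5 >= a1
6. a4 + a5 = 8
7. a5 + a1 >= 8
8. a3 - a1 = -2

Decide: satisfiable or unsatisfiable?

Satisfiable

The assignment a1 = 4, a2 = 4, a3 = 2, a4 = 2, a5 = 6 works:
  constraint 2 holds since a2 - a3 = 2.
  constraint 4 holds since a4 - a2 = -2.
The rest check out directly.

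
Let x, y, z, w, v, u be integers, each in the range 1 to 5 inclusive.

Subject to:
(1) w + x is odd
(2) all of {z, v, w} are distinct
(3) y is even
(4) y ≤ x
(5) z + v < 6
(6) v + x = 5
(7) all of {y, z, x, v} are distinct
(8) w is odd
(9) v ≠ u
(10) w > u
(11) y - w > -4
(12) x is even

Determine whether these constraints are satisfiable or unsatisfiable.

Satisfiable

Take x = 4, y = 2, z = 3, w = 5, v = 1, u = 3. Then constraint 5: z + v = 4; constraint 6: v + x = 5; constraint 11: y - w = -3, and every other listed constraint is also met.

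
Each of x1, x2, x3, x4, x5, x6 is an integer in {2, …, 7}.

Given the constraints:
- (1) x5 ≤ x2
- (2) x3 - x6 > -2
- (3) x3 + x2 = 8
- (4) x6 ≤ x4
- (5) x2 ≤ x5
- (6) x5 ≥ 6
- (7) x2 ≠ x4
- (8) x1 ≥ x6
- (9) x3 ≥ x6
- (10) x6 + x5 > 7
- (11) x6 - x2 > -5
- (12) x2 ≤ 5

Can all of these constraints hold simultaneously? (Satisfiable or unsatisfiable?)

Unsatisfiable

From constraints 1 and 6: x2 ≥ x5 and x5 ≥ 6, so x2 ≥ 6. From constraint 12: x2 ≤ 5. But 5 < 6, so no value of x2 works.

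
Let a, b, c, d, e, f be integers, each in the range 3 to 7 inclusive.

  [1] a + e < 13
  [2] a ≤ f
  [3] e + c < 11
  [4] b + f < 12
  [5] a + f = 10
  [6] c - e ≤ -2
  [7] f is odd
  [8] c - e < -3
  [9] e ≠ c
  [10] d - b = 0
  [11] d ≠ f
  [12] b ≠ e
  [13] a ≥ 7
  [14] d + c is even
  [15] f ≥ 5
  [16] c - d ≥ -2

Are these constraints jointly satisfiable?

Unsatisfiable

From constraint 13: a ≥ 7. From constraint 15: f ≥ 5. Hence a + f ≥ 12. But constraint 5 requires a + f = 10, and 10 < 12. Contradiction.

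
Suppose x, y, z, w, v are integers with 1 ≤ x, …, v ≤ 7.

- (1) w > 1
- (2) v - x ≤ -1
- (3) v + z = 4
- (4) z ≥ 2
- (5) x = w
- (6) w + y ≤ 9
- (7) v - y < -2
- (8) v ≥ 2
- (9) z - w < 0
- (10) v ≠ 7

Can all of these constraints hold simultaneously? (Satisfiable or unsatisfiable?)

Satisfiable

Setting (x, y, z, w, v) = (3, 6, 2, 3, 2) satisfies everything: constraint 2: v - x = -1; constraint 3: v + z = 4; constraint 6: w + y = 9, and the others follow.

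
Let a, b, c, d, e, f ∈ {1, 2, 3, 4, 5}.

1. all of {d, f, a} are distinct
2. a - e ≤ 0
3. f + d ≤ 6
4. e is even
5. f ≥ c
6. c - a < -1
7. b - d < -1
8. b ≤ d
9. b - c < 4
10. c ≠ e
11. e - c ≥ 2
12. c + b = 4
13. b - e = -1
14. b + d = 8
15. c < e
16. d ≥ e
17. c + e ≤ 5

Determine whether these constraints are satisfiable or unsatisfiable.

The assignment a = 4, b = 3, c = 1, d = 5, e = 4, f = 1 works:
  constraint 2 holds since a - e = 0.
  constraint 3 holds since f + d = 6.
  constraint 6 holds since c - a = -3.
The rest check out directly.

Satisfiable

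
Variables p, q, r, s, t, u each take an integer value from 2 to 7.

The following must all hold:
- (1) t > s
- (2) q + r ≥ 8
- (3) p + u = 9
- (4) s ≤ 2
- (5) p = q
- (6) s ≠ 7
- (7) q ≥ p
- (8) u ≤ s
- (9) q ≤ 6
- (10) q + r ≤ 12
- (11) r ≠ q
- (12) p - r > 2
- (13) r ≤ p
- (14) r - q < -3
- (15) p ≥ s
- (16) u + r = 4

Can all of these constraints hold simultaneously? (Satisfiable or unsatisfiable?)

Unsatisfiable

From constraints 7 and 9: p ≤ q ≤ 6. From constraints 4 and 8: u ≤ s ≤ 2. Hence p + u ≤ 8. But constraint 3 requires p + u = 9, and 9 > 8. Contradiction.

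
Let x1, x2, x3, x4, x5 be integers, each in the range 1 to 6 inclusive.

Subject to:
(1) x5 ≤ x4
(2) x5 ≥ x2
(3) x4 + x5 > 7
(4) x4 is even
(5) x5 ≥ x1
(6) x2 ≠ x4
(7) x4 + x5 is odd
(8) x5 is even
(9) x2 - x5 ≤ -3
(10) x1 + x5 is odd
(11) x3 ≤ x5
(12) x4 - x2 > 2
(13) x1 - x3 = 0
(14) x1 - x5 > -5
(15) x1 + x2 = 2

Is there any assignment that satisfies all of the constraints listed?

Unsatisfiable

Constraint 4 makes x4 even and constraint 8 makes x5 even, so x4 + x5 must be even. Constraint 7 says x4 + x5 is odd — contradiction.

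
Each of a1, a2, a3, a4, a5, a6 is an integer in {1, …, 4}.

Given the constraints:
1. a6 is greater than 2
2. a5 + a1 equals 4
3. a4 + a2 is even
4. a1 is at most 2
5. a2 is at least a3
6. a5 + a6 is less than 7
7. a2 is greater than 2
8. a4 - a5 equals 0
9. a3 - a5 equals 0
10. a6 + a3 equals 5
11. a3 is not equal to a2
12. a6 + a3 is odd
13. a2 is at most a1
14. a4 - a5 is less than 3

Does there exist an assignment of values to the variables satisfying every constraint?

Unsatisfiable

From constraint 7: a2 ≥ 3. From constraints 4 and 13: a2 ≤ a1 and a1 ≤ 2, so a2 ≤ 2. But 2 < 3, so no value of a2 works.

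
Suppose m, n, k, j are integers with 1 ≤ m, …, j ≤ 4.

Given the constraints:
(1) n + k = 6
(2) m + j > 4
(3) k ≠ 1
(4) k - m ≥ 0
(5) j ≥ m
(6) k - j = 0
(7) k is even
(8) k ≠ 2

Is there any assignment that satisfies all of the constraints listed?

Satisfiable

Setting (m, n, k, j) = (3, 2, 4, 4) satisfies everything: constraint 1: n + k = 6; constraint 2: m + j = 7; constraint 4: k - m = 1, and the others follow.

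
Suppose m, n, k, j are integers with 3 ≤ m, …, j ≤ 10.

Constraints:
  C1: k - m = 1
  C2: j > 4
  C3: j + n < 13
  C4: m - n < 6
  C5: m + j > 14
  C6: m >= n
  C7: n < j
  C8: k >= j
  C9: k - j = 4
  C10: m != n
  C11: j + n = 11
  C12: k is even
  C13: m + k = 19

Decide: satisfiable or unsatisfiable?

Satisfiable

The assignment m = 9, n = 5, k = 10, j = 6 works:
  constraint 1 holds since k - m = 1.
  constraint 3 holds since j + n = 11.
The rest check out directly.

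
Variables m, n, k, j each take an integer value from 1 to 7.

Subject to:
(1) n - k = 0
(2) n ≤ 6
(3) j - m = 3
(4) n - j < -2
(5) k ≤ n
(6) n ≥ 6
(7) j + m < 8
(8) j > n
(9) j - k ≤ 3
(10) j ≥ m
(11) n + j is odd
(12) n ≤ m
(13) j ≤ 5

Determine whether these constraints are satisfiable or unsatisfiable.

From constraints 6 and 12: m ≥ n and n ≥ 6, so m ≥ 6. From constraints 10 and 13: m ≤ j and j ≤ 5, so m ≤ 5. But 5 < 6, so no value of m works.

Unsatisfiable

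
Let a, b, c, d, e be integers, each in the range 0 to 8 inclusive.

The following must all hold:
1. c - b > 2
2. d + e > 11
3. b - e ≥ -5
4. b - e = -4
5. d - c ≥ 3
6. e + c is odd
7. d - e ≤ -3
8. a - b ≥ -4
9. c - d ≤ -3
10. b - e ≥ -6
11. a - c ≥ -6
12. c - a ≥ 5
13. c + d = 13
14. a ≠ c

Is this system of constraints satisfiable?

Unsatisfiable

Constraints 3, 7, 8, 9, and 12 give c − a ≥ 5, a − b ≥ -4, b − e ≥ -5, e − d ≥ 3, d − c ≥ 3.
Adding all 5 inequalities: the left sides telescope to 0, and the right sides sum to 5 + (-4) + (-5) + 3 + 3 = 2. So 0 ≥ 2, which is false.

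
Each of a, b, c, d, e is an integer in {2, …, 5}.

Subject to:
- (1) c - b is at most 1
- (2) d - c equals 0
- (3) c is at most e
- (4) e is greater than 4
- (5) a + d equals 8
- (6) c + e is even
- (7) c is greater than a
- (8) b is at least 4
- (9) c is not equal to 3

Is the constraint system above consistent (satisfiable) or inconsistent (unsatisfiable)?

Satisfiable

Try a = 3, b = 5, c = 5, d = 5, e = 5.
Check constraint 1: c - b = 0; constraint 2: d - c = 0; constraint 5: a + d = 8. The remaining constraints are straightforward to verify.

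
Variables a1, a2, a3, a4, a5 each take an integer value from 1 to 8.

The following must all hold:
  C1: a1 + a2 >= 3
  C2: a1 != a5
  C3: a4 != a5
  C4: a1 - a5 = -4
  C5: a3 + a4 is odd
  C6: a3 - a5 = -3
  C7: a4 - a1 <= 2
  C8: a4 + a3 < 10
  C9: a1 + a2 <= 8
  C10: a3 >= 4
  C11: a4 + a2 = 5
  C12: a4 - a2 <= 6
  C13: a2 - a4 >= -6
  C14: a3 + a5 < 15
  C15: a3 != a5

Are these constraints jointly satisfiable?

The assignment a1 = 4, a2 = 1, a3 = 5, a4 = 4, a5 = 8 works:
  constraint 1 holds since a1 + a2 = 5.
  constraint 4 holds since a1 - a5 = -4.
The rest check out directly.

Satisfiable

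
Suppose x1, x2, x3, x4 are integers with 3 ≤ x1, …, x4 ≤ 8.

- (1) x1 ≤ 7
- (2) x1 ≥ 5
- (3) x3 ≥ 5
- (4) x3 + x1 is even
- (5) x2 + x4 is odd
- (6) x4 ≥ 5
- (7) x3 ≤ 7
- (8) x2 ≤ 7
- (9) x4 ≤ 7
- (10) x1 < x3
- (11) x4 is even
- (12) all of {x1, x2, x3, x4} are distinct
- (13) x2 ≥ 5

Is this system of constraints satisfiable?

Constraints 1, 2, 3, 6, 7, 8, 9, and 13 confine each of x1, x2, x3, x4 to the 3 values {5, …, 7}.
Constraint 12 requires all 4 of them to be distinct, but only 3 values are available — impossible by the pigeonhole principle.

Unsatisfiable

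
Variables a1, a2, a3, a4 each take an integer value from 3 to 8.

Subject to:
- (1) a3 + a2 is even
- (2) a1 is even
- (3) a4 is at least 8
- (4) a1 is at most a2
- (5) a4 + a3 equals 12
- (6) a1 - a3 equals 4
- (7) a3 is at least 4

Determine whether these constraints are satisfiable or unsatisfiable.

Satisfiable

The assignment a1 = 8, a2 = 8, a3 = 4, a4 = 8 works:
  constraint 1 holds since a3 + a2 = 12 is even.
  constraint 5 holds since a4 + a3 = 12.
  constraint 6 holds since a1 - a3 = 4.
The rest check out directly.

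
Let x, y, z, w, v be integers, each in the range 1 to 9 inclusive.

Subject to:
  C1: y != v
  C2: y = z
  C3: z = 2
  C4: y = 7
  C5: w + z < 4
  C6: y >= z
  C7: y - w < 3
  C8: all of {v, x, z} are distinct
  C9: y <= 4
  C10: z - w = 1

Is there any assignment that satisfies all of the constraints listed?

Constraint 4 fixes y = 7 and constraint 3 fixes z = 2, but constraint 2 requires y = z. Since 7 ≠ 2, contradiction.

Unsatisfiable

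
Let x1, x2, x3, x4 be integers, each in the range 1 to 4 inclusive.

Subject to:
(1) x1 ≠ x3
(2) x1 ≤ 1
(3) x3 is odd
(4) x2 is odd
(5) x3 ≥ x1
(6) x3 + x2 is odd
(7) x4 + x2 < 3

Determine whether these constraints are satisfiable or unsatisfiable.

Unsatisfiable

Constraint 3 makes x3 odd and constraint 4 makes x2 odd, so x3 + x2 must be even. Constraint 6 says x3 + x2 is odd — contradiction.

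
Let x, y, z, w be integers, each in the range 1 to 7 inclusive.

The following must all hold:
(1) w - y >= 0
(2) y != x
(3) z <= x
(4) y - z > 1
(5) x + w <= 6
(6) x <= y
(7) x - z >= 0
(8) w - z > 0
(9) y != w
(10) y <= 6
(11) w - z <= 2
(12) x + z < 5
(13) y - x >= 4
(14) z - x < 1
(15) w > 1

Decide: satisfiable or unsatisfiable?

Unsatisfiable

Constraints 1, 7, 11, and 13 give x − z ≥ 0, z − w ≥ -2, w − y ≥ 0, y − x ≥ 4.
Adding all 4 inequalities: the left sides telescope to 0, and the right sides sum to 0 + (-2) + 0 + 4 = 2. So 0 ≥ 2, which is false.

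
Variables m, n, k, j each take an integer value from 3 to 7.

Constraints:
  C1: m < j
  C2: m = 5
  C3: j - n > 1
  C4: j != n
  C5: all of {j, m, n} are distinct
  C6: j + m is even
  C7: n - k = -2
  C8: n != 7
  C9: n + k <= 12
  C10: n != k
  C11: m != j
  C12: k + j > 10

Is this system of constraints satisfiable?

Satisfiable

Take m = 5, n = 4, k = 6, j = 7. Then constraint 3: j - n = 3; constraint 7: n - k = -2; constraint 9: n + k = 10, and every other listed constraint is also met.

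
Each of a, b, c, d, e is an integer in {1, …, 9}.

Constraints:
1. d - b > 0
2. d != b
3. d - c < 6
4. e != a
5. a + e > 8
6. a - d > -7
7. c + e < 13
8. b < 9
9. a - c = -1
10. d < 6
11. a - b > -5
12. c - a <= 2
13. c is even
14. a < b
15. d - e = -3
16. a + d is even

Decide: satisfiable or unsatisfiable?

Satisfiable

One satisfying assignment is a = 1, b = 4, c = 2, d = 5, e = 8.
For the less obvious constraints — constraint 1: d - b = 1; constraint 3: d - c = 3 — and the others hold by inspection.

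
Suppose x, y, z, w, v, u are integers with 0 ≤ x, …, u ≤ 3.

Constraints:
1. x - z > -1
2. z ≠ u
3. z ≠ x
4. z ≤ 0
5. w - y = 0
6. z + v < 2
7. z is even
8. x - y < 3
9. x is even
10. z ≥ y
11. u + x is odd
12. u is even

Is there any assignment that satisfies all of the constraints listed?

Unsatisfiable

Constraint 12 makes u even and constraint 9 makes x even, so u + x must be even. Constraint 11 says u + x is odd — contradiction.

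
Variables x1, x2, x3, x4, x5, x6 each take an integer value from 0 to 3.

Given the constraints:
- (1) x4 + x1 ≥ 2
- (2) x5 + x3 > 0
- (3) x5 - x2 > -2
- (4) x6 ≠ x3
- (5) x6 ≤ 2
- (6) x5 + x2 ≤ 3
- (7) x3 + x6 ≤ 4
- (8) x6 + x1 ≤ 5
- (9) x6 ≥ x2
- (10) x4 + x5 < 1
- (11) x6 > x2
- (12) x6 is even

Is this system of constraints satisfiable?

Satisfiable

The assignment x1 = 3, x2 = 0, x3 = 1, x4 = 0, x5 = 0, x6 = 2 works:
  constraint 1 holds since x4 + x1 = 3.
  constraint 2 holds since x5 + x3 = 1.
  constraint 3 holds since x5 - x2 = 0.
The rest check out directly.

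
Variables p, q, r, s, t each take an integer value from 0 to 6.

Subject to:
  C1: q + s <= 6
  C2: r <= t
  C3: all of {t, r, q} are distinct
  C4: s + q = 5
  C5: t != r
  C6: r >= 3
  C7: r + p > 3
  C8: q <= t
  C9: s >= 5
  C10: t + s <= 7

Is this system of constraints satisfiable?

Unsatisfiable

From constraints 2 and 6: t ≥ r ≥ 3. From constraint 9: s ≥ 5. Hence t + s ≥ 8. But constraint 10 requires t + s ≤ 7, and 7 < 8. Contradiction.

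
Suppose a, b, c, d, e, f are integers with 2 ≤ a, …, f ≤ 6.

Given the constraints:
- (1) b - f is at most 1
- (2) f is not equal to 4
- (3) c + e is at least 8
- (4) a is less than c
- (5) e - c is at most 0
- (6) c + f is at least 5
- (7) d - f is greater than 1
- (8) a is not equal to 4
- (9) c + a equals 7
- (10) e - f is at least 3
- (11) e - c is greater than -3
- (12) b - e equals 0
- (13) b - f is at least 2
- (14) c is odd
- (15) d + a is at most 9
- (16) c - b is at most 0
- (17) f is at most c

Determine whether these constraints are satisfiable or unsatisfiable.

Unsatisfiable

Constraints 1, 5, 10, and 16 give e − f ≥ 3, f − b ≥ -1, b − c ≥ 0, c − e ≥ 0.
Adding all 4 inequalities: the left sides telescope to 0, and the right sides sum to 3 + (-1) + 0 + 0 = 2. So 0 ≥ 2, which is false.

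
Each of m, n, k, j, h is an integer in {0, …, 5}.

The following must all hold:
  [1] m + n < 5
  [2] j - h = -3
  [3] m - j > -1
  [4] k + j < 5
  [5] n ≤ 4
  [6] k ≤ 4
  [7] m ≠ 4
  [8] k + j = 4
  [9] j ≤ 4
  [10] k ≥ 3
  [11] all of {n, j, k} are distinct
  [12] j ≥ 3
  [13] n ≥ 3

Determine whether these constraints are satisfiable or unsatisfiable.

Unsatisfiable

Constraints 5, 6, 9, 10, 12, and 13 confine each of n, j, k to the 2 values {3, 4}.
Constraint 11 requires all 3 of them to be distinct, but only 2 values are available — impossible by the pigeonhole principle.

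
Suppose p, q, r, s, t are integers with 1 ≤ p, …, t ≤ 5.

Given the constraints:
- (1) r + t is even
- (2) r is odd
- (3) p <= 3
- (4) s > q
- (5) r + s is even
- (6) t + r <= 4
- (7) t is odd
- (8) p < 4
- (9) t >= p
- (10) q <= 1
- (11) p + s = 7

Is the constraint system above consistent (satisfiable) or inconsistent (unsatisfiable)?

Satisfiable

One satisfying assignment is p = 2, q = 1, r = 1, s = 5, t = 3.
For the less obvious constraints — constraint 1: r + t = 4 is even; constraint 6: t + r = 4; constraint 11: p + s = 7 — and the others hold by inspection.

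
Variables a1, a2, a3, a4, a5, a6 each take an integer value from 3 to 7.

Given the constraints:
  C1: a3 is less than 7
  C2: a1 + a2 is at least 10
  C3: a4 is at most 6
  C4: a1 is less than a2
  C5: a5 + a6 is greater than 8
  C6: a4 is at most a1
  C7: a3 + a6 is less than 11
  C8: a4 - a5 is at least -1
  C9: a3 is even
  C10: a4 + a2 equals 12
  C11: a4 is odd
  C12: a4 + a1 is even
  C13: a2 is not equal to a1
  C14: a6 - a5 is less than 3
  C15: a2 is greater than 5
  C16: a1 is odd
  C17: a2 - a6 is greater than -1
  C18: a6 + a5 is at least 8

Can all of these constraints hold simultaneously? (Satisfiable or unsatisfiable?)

Satisfiable

The assignment a1 = 5, a2 = 7, a3 = 4, a4 = 5, a5 = 5, a6 = 6 works:
  constraint 2 holds since a1 + a2 = 12.
  constraint 5 holds since a5 + a6 = 11.
The rest check out directly.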